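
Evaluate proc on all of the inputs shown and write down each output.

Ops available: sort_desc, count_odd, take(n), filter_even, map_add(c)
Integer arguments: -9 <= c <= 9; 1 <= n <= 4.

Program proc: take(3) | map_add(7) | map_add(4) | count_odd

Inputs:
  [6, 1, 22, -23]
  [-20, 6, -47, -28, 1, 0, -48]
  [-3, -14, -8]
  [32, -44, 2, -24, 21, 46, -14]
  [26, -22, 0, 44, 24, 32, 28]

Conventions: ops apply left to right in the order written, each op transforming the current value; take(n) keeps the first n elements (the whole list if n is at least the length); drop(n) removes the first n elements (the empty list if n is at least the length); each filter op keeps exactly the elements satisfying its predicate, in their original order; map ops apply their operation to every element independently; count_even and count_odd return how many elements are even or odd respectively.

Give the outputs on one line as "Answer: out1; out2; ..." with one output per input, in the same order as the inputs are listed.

2; 2; 2; 3; 3

Execution, op by op:
  [6, 1, 22, -23] -> [6, 1, 22] -> [13, 8, 29] -> [17, 12, 33] -> 2
  [-20, 6, -47, -28, 1, 0, -48] -> [-20, 6, -47] -> [-13, 13, -40] -> [-9, 17, -36] -> 2
  [-3, -14, -8] -> [-3, -14, -8] -> [4, -7, -1] -> [8, -3, 3] -> 2
  [32, -44, 2, -24, 21, 46, -14] -> [32, -44, 2] -> [39, -37, 9] -> [43, -33, 13] -> 3
  [26, -22, 0, 44, 24, 32, 28] -> [26, -22, 0] -> [33, -15, 7] -> [37, -11, 11] -> 3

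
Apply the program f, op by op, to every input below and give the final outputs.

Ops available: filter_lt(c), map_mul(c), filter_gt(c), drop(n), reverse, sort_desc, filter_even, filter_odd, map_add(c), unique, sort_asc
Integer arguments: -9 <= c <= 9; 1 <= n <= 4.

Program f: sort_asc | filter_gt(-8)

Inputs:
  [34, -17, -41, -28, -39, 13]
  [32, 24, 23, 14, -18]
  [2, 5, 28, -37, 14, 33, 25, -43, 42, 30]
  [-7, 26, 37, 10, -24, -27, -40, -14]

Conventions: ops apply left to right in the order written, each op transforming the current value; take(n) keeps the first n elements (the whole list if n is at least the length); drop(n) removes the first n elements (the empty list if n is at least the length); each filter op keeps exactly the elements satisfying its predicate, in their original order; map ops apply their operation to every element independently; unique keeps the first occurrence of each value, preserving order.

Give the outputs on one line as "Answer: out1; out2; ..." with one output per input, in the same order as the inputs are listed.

Execution, op by op:
  [34, -17, -41, -28, -39, 13] -> [-41, -39, -28, -17, 13, 34] -> [13, 34]
  [32, 24, 23, 14, -18] -> [-18, 14, 23, 24, 32] -> [14, 23, 24, 32]
  [2, 5, 28, -37, 14, 33, 25, -43, 42, 30] -> [-43, -37, 2, 5, 14, 25, 28, 30, 33, 42] -> [2, 5, 14, 25, 28, 30, 33, 42]
  [-7, 26, 37, 10, -24, -27, -40, -14] -> [-40, -27, -24, -14, -7, 10, 26, 37] -> [-7, 10, 26, 37]

[13, 34]; [14, 23, 24, 32]; [2, 5, 14, 25, 28, 30, 33, 42]; [-7, 10, 26, 37]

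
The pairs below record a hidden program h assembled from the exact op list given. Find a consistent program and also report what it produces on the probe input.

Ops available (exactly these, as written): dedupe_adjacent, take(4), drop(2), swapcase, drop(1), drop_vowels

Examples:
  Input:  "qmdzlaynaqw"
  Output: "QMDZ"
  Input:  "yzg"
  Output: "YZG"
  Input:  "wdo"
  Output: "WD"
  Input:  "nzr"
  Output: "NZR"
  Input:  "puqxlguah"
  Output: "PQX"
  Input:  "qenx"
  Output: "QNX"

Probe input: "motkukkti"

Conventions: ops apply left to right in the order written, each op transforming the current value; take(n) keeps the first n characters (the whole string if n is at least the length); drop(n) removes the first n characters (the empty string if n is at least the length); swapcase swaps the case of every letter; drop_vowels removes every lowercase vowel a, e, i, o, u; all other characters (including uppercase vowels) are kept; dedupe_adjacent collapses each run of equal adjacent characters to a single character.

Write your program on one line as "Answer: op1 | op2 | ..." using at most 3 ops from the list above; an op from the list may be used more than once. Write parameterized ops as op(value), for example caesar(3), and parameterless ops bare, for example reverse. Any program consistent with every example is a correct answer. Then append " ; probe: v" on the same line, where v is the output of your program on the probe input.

take(4) | drop_vowels | swapcase ; probe: "MTK"

Check, running the answer program on each example:
  "qmdzlaynaqw" -> "qmdz" -> "qmdz" -> "QMDZ"
  "yzg" -> "yzg" -> "yzg" -> "YZG"
  "wdo" -> "wdo" -> "wd" -> "WD"
  "nzr" -> "nzr" -> "nzr" -> "NZR"
  "puqxlguah" -> "puqx" -> "pqx" -> "PQX"
  "qenx" -> "qenx" -> "qnx" -> "QNX"
  probe: "motkukkti" -> "motk" -> "mtk" -> "MTK"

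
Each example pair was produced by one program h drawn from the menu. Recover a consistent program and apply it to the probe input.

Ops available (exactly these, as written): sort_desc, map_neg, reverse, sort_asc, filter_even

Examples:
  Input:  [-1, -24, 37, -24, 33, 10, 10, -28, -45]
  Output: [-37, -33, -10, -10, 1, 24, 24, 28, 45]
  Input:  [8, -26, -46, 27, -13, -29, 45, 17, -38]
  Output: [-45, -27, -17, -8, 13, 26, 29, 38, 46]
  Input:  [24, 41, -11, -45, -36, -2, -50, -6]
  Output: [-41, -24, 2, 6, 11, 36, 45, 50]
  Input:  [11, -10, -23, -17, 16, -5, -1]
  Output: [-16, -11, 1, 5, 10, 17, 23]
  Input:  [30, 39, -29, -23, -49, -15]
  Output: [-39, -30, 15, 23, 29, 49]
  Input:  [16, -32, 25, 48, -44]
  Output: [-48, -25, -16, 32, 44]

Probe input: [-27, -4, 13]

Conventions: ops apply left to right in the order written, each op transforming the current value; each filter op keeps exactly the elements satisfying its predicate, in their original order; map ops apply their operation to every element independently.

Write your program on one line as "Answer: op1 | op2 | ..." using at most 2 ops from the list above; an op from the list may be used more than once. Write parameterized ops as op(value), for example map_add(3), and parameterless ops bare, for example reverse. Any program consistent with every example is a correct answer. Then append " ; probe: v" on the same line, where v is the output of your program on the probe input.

map_neg | sort_asc ; probe: [-13, 4, 27]

Check, running the answer program on each example:
  [-1, -24, 37, -24, 33, 10, 10, -28, -45] -> [1, 24, -37, 24, -33, -10, -10, 28, 45] -> [-37, -33, -10, -10, 1, 24, 24, 28, 45]
  [8, -26, -46, 27, -13, -29, 45, 17, -38] -> [-8, 26, 46, -27, 13, 29, -45, -17, 38] -> [-45, -27, -17, -8, 13, 26, 29, 38, 46]
  [24, 41, -11, -45, -36, -2, -50, -6] -> [-24, -41, 11, 45, 36, 2, 50, 6] -> [-41, -24, 2, 6, 11, 36, 45, 50]
  [11, -10, -23, -17, 16, -5, -1] -> [-11, 10, 23, 17, -16, 5, 1] -> [-16, -11, 1, 5, 10, 17, 23]
  [30, 39, -29, -23, -49, -15] -> [-30, -39, 29, 23, 49, 15] -> [-39, -30, 15, 23, 29, 49]
  [16, -32, 25, 48, -44] -> [-16, 32, -25, -48, 44] -> [-48, -25, -16, 32, 44]
  probe: [-27, -4, 13] -> [27, 4, -13] -> [-13, 4, 27]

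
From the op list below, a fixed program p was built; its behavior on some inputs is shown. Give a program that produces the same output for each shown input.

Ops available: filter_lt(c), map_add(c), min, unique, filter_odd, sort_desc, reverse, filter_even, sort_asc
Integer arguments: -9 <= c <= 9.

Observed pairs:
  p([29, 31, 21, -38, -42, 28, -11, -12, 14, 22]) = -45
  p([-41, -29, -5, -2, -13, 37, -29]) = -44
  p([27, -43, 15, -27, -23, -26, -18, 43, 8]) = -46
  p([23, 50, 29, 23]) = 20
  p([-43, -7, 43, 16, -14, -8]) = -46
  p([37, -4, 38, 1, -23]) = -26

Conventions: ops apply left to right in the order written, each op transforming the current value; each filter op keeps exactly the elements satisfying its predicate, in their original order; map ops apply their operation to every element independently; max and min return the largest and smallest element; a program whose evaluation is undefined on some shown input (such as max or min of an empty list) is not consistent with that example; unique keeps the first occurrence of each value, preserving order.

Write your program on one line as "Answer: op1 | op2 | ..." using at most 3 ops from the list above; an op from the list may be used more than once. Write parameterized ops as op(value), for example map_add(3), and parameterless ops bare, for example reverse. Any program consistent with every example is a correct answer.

map_add(-3) | min

Check, running the answer program on each example:
  [29, 31, 21, -38, -42, 28, -11, -12, 14, 22] -> [26, 28, 18, -41, -45, 25, -14, -15, 11, 19] -> -45
  [-41, -29, -5, -2, -13, 37, -29] -> [-44, -32, -8, -5, -16, 34, -32] -> -44
  [27, -43, 15, -27, -23, -26, -18, 43, 8] -> [24, -46, 12, -30, -26, -29, -21, 40, 5] -> -46
  [23, 50, 29, 23] -> [20, 47, 26, 20] -> 20
  [-43, -7, 43, 16, -14, -8] -> [-46, -10, 40, 13, -17, -11] -> -46
  [37, -4, 38, 1, -23] -> [34, -7, 35, -2, -26] -> -26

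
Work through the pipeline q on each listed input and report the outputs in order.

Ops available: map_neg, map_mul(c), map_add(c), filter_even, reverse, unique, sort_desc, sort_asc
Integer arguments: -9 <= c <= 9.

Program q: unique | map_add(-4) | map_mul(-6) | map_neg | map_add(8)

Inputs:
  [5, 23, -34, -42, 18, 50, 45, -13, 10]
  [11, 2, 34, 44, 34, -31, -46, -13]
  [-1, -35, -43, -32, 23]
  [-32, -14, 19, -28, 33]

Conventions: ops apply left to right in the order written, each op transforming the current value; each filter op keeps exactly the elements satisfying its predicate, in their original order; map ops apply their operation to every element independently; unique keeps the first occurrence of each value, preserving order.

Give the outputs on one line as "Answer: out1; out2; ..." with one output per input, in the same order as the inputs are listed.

[14, 122, -220, -268, 92, 284, 254, -94, 44]; [50, -4, 188, 248, -202, -292, -94]; [-22, -226, -274, -208, 122]; [-208, -100, 98, -184, 182]

Execution, op by op:
  [5, 23, -34, -42, 18, 50, 45, -13, 10] -> [5, 23, -34, -42, 18, 50, 45, -13, 10] -> [1, 19, -38, -46, 14, 46, 41, -17, 6] -> [-6, -114, 228, 276, -84, -276, -246, 102, -36] -> [6, 114, -228, -276, 84, 276, 246, -102, 36] -> [14, 122, -220, -268, 92, 284, 254, -94, 44]
  [11, 2, 34, 44, 34, -31, -46, -13] -> [11, 2, 34, 44, -31, -46, -13] -> [7, -2, 30, 40, -35, -50, -17] -> [-42, 12, -180, -240, 210, 300, 102] -> [42, -12, 180, 240, -210, -300, -102] -> [50, -4, 188, 248, -202, -292, -94]
  [-1, -35, -43, -32, 23] -> [-1, -35, -43, -32, 23] -> [-5, -39, -47, -36, 19] -> [30, 234, 282, 216, -114] -> [-30, -234, -282, -216, 114] -> [-22, -226, -274, -208, 122]
  [-32, -14, 19, -28, 33] -> [-32, -14, 19, -28, 33] -> [-36, -18, 15, -32, 29] -> [216, 108, -90, 192, -174] -> [-216, -108, 90, -192, 174] -> [-208, -100, 98, -184, 182]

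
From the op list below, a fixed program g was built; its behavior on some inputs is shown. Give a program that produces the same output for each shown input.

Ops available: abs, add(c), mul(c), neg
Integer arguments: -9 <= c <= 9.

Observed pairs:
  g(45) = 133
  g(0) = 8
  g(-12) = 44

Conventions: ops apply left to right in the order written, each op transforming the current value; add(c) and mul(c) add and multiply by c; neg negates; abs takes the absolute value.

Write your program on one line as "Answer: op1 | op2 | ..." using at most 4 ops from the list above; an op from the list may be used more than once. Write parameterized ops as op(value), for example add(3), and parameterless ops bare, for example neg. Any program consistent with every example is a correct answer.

mul(3) | add(-5) | abs | add(3)

Check, running the answer program on each example:
  45 -> 135 -> 130 -> 130 -> 133
  0 -> 0 -> -5 -> 5 -> 8
  -12 -> -36 -> -41 -> 41 -> 44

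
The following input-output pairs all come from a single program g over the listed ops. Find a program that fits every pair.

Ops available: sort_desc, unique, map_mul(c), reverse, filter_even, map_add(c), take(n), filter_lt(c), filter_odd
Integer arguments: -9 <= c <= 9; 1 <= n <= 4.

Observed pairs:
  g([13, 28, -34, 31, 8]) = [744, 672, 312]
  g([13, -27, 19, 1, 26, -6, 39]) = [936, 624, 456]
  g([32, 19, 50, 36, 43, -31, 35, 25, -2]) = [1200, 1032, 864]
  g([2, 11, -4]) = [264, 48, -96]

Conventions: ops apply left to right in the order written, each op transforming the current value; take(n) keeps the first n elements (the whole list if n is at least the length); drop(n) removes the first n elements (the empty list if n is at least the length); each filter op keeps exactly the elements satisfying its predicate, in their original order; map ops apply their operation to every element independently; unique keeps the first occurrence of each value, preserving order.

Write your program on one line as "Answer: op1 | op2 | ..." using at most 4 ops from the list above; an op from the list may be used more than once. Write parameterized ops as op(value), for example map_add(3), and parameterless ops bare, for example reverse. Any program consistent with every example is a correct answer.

map_mul(6) | sort_desc | map_mul(4) | take(3)

Check, running the answer program on each example:
  [13, 28, -34, 31, 8] -> [78, 168, -204, 186, 48] -> [186, 168, 78, 48, -204] -> [744, 672, 312, 192, -816] -> [744, 672, 312]
  [13, -27, 19, 1, 26, -6, 39] -> [78, -162, 114, 6, 156, -36, 234] -> [234, 156, 114, 78, 6, -36, -162] -> [936, 624, 456, 312, 24, -144, -648] -> [936, 624, 456]
  [32, 19, 50, 36, 43, -31, 35, 25, -2] -> [192, 114, 300, 216, 258, -186, 210, 150, -12] -> [300, 258, 216, 210, 192, 150, 114, -12, -186] -> [1200, 1032, 864, 840, 768, 600, 456, -48, -744] -> [1200, 1032, 864]
  [2, 11, -4] -> [12, 66, -24] -> [66, 12, -24] -> [264, 48, -96] -> [264, 48, -96]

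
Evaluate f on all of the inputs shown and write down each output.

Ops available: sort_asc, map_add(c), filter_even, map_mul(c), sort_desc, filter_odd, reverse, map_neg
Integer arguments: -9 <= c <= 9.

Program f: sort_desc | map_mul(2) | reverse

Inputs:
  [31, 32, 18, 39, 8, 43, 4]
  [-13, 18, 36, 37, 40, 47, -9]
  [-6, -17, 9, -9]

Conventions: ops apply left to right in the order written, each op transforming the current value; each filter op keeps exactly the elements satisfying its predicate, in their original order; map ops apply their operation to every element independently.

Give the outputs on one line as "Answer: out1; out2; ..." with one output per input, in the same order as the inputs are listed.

Execution, op by op:
  [31, 32, 18, 39, 8, 43, 4] -> [43, 39, 32, 31, 18, 8, 4] -> [86, 78, 64, 62, 36, 16, 8] -> [8, 16, 36, 62, 64, 78, 86]
  [-13, 18, 36, 37, 40, 47, -9] -> [47, 40, 37, 36, 18, -9, -13] -> [94, 80, 74, 72, 36, -18, -26] -> [-26, -18, 36, 72, 74, 80, 94]
  [-6, -17, 9, -9] -> [9, -6, -9, -17] -> [18, -12, -18, -34] -> [-34, -18, -12, 18]

[8, 16, 36, 62, 64, 78, 86]; [-26, -18, 36, 72, 74, 80, 94]; [-34, -18, -12, 18]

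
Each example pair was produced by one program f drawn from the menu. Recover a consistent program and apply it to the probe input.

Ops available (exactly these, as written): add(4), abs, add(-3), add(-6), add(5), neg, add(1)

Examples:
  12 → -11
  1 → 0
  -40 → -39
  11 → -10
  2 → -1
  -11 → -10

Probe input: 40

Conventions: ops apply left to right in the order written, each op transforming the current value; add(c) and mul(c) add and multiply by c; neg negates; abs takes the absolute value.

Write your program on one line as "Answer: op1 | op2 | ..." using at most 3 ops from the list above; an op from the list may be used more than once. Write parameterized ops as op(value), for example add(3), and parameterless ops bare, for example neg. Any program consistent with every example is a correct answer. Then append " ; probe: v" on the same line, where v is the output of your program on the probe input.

abs | neg | add(1) ; probe: -39

Check, running the answer program on each example:
  12 -> 12 -> -12 -> -11
  1 -> 1 -> -1 -> 0
  -40 -> 40 -> -40 -> -39
  11 -> 11 -> -11 -> -10
  2 -> 2 -> -2 -> -1
  -11 -> 11 -> -11 -> -10
  probe: 40 -> 40 -> -40 -> -39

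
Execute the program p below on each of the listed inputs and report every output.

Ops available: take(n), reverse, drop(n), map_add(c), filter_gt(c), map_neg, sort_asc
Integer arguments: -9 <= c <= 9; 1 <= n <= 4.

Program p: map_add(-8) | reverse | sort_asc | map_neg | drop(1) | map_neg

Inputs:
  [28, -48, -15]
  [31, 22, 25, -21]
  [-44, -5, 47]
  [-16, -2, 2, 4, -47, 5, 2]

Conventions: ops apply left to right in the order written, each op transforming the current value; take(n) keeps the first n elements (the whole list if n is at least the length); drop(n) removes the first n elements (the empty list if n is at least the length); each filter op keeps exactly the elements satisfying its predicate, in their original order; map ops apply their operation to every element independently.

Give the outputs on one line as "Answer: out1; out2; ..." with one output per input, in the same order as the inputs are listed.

[-23, 20]; [14, 17, 23]; [-13, 39]; [-24, -10, -6, -6, -4, -3]

Execution, op by op:
  [28, -48, -15] -> [20, -56, -23] -> [-23, -56, 20] -> [-56, -23, 20] -> [56, 23, -20] -> [23, -20] -> [-23, 20]
  [31, 22, 25, -21] -> [23, 14, 17, -29] -> [-29, 17, 14, 23] -> [-29, 14, 17, 23] -> [29, -14, -17, -23] -> [-14, -17, -23] -> [14, 17, 23]
  [-44, -5, 47] -> [-52, -13, 39] -> [39, -13, -52] -> [-52, -13, 39] -> [52, 13, -39] -> [13, -39] -> [-13, 39]
  [-16, -2, 2, 4, -47, 5, 2] -> [-24, -10, -6, -4, -55, -3, -6] -> [-6, -3, -55, -4, -6, -10, -24] -> [-55, -24, -10, -6, -6, -4, -3] -> [55, 24, 10, 6, 6, 4, 3] -> [24, 10, 6, 6, 4, 3] -> [-24, -10, -6, -6, -4, -3]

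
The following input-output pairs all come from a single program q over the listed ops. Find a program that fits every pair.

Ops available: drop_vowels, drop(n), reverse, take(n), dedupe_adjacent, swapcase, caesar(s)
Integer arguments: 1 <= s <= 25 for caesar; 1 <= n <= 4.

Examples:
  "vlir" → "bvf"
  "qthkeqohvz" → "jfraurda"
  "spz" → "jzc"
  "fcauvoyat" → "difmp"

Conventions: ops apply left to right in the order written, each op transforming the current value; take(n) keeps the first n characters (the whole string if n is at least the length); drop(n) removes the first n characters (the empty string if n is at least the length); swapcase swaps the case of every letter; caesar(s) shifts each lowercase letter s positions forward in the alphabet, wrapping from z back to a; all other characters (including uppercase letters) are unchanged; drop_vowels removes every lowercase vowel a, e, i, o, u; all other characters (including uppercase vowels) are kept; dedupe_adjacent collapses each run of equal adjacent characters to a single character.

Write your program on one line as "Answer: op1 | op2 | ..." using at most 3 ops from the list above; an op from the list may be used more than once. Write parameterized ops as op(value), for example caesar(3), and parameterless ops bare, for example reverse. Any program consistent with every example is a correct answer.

drop_vowels | caesar(10) | reverse

Check, running the answer program on each example:
  "vlir" -> "vlr" -> "fvb" -> "bvf"
  "qthkeqohvz" -> "qthkqhvz" -> "adruarfj" -> "jfraurda"
  "spz" -> "spz" -> "czj" -> "jzc"
  "fcauvoyat" -> "fcvyt" -> "pmfid" -> "difmp"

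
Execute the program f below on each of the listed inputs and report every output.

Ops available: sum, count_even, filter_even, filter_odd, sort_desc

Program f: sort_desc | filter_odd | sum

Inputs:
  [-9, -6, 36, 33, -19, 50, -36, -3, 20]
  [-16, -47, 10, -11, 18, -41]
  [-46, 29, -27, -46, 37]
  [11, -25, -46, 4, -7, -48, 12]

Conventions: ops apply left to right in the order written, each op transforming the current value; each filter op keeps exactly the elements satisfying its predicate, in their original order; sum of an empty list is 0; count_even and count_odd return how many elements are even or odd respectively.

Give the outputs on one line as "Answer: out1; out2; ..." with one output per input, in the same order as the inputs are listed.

2; -99; 39; -21

Execution, op by op:
  [-9, -6, 36, 33, -19, 50, -36, -3, 20] -> [50, 36, 33, 20, -3, -6, -9, -19, -36] -> [33, -3, -9, -19] -> 2
  [-16, -47, 10, -11, 18, -41] -> [18, 10, -11, -16, -41, -47] -> [-11, -41, -47] -> -99
  [-46, 29, -27, -46, 37] -> [37, 29, -27, -46, -46] -> [37, 29, -27] -> 39
  [11, -25, -46, 4, -7, -48, 12] -> [12, 11, 4, -7, -25, -46, -48] -> [11, -7, -25] -> -21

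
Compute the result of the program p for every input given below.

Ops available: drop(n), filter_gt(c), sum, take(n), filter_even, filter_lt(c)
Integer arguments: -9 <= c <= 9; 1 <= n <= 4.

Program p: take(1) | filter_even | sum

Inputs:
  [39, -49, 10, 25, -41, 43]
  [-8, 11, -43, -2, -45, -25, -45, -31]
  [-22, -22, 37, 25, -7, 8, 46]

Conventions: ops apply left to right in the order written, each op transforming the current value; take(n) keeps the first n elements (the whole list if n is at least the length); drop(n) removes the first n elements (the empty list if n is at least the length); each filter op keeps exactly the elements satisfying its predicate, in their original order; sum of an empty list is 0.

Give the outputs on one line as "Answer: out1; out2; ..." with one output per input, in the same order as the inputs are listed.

0; -8; -22

Execution, op by op:
  [39, -49, 10, 25, -41, 43] -> [39] -> [] -> 0
  [-8, 11, -43, -2, -45, -25, -45, -31] -> [-8] -> [-8] -> -8
  [-22, -22, 37, 25, -7, 8, 46] -> [-22] -> [-22] -> -22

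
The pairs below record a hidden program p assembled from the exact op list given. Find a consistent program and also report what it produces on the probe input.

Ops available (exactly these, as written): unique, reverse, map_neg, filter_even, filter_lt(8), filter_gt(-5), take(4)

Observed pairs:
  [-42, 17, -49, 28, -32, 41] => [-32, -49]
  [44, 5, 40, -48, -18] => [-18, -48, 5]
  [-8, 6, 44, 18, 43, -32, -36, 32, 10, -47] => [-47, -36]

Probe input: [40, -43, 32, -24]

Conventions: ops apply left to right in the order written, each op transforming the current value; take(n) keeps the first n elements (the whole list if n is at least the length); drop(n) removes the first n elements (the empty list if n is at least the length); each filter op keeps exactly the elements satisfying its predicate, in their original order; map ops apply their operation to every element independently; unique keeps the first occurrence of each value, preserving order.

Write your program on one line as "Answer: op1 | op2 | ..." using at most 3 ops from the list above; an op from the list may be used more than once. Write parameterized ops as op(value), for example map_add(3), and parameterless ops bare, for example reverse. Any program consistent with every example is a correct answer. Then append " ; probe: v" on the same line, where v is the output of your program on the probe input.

reverse | take(4) | filter_lt(8) ; probe: [-24, -43]

Check, running the answer program on each example:
  [-42, 17, -49, 28, -32, 41] -> [41, -32, 28, -49, 17, -42] -> [41, -32, 28, -49] -> [-32, -49]
  [44, 5, 40, -48, -18] -> [-18, -48, 40, 5, 44] -> [-18, -48, 40, 5] -> [-18, -48, 5]
  [-8, 6, 44, 18, 43, -32, -36, 32, 10, -47] -> [-47, 10, 32, -36, -32, 43, 18, 44, 6, -8] -> [-47, 10, 32, -36] -> [-47, -36]
  probe: [40, -43, 32, -24] -> [-24, 32, -43, 40] -> [-24, 32, -43, 40] -> [-24, -43]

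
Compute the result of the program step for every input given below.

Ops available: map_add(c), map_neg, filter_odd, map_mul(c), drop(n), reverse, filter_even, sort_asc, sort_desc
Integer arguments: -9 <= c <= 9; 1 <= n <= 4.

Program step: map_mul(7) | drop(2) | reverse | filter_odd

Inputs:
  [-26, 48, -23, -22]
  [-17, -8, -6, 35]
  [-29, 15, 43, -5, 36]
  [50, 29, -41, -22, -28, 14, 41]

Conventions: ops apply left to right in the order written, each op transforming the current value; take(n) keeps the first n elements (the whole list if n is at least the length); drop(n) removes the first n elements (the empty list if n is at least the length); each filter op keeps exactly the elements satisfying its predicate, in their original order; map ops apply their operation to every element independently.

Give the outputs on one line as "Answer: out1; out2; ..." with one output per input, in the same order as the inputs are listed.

[-161]; [245]; [-35, 301]; [287, -287]

Execution, op by op:
  [-26, 48, -23, -22] -> [-182, 336, -161, -154] -> [-161, -154] -> [-154, -161] -> [-161]
  [-17, -8, -6, 35] -> [-119, -56, -42, 245] -> [-42, 245] -> [245, -42] -> [245]
  [-29, 15, 43, -5, 36] -> [-203, 105, 301, -35, 252] -> [301, -35, 252] -> [252, -35, 301] -> [-35, 301]
  [50, 29, -41, -22, -28, 14, 41] -> [350, 203, -287, -154, -196, 98, 287] -> [-287, -154, -196, 98, 287] -> [287, 98, -196, -154, -287] -> [287, -287]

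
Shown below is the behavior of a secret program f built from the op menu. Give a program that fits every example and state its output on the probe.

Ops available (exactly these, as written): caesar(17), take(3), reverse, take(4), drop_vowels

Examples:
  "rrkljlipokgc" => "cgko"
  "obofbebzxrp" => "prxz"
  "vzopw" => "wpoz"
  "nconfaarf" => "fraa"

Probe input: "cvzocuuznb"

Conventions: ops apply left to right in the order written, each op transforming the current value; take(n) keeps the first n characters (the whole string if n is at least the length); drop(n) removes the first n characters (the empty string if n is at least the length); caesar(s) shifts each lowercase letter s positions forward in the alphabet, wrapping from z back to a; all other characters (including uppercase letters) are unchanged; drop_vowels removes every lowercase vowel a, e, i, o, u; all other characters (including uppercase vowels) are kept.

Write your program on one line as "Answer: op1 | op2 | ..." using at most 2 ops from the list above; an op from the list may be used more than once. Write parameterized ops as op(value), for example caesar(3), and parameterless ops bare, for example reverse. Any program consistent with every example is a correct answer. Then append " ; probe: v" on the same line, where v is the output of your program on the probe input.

reverse | take(4) ; probe: "bnzu"

Check, running the answer program on each example:
  "rrkljlipokgc" -> "cgkopiljlkrr" -> "cgko"
  "obofbebzxrp" -> "prxzbebfobo" -> "prxz"
  "vzopw" -> "wpozv" -> "wpoz"
  "nconfaarf" -> "fraafnocn" -> "fraa"
  probe: "cvzocuuznb" -> "bnzuucozvc" -> "bnzu"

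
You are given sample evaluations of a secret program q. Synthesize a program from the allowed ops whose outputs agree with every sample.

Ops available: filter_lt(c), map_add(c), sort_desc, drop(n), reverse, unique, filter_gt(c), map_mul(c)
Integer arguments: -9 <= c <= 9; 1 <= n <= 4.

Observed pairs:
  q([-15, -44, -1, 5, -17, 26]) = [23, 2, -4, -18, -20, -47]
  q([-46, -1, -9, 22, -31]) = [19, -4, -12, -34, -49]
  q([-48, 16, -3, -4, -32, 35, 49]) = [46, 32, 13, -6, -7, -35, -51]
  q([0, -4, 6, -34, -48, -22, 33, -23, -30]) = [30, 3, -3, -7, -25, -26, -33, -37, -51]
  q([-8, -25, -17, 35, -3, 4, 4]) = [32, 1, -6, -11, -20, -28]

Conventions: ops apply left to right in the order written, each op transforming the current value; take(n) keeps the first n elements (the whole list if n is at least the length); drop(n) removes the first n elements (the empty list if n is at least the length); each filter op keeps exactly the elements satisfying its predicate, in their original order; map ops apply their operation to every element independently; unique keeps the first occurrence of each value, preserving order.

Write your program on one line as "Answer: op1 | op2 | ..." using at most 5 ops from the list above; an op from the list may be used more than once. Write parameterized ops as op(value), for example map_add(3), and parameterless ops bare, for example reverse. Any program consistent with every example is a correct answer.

map_add(-3) | reverse | unique | reverse | sort_desc

Check, running the answer program on each example:
  [-15, -44, -1, 5, -17, 26] -> [-18, -47, -4, 2, -20, 23] -> [23, -20, 2, -4, -47, -18] -> [23, -20, 2, -4, -47, -18] -> [-18, -47, -4, 2, -20, 23] -> [23, 2, -4, -18, -20, -47]
  [-46, -1, -9, 22, -31] -> [-49, -4, -12, 19, -34] -> [-34, 19, -12, -4, -49] -> [-34, 19, -12, -4, -49] -> [-49, -4, -12, 19, -34] -> [19, -4, -12, -34, -49]
  [-48, 16, -3, -4, -32, 35, 49] -> [-51, 13, -6, -7, -35, 32, 46] -> [46, 32, -35, -7, -6, 13, -51] -> [46, 32, -35, -7, -6, 13, -51] -> [-51, 13, -6, -7, -35, 32, 46] -> [46, 32, 13, -6, -7, -35, -51]
  [0, -4, 6, -34, -48, -22, 33, -23, -30] -> [-3, -7, 3, -37, -51, -25, 30, -26, -33] -> [-33, -26, 30, -25, -51, -37, 3, -7, -3] -> [-33, -26, 30, -25, -51, -37, 3, -7, -3] -> [-3, -7, 3, -37, -51, -25, 30, -26, -33] -> [30, 3, -3, -7, -25, -26, -33, -37, -51]
  [-8, -25, -17, 35, -3, 4, 4] -> [-11, -28, -20, 32, -6, 1, 1] -> [1, 1, -6, 32, -20, -28, -11] -> [1, -6, 32, -20, -28, -11] -> [-11, -28, -20, 32, -6, 1] -> [32, 1, -6, -11, -20, -28]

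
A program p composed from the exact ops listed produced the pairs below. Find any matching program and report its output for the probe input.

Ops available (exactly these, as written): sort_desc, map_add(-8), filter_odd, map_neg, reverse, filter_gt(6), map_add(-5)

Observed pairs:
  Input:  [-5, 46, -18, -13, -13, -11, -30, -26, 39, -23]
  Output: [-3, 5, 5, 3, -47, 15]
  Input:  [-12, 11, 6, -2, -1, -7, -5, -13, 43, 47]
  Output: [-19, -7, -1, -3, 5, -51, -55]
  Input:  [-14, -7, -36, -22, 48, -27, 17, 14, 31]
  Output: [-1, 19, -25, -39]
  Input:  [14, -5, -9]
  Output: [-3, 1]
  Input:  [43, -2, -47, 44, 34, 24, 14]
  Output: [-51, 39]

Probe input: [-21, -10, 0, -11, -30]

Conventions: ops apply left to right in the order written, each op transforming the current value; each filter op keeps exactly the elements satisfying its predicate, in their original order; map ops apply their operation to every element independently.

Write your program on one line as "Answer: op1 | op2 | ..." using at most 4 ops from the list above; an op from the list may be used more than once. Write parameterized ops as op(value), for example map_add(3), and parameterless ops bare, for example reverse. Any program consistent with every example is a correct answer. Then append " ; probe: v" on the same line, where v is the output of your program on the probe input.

filter_odd | map_neg | map_add(-8) ; probe: [13, 3]

Check, running the answer program on each example:
  [-5, 46, -18, -13, -13, -11, -30, -26, 39, -23] -> [-5, -13, -13, -11, 39, -23] -> [5, 13, 13, 11, -39, 23] -> [-3, 5, 5, 3, -47, 15]
  [-12, 11, 6, -2, -1, -7, -5, -13, 43, 47] -> [11, -1, -7, -5, -13, 43, 47] -> [-11, 1, 7, 5, 13, -43, -47] -> [-19, -7, -1, -3, 5, -51, -55]
  [-14, -7, -36, -22, 48, -27, 17, 14, 31] -> [-7, -27, 17, 31] -> [7, 27, -17, -31] -> [-1, 19, -25, -39]
  [14, -5, -9] -> [-5, -9] -> [5, 9] -> [-3, 1]
  [43, -2, -47, 44, 34, 24, 14] -> [43, -47] -> [-43, 47] -> [-51, 39]
  probe: [-21, -10, 0, -11, -30] -> [-21, -11] -> [21, 11] -> [13, 3]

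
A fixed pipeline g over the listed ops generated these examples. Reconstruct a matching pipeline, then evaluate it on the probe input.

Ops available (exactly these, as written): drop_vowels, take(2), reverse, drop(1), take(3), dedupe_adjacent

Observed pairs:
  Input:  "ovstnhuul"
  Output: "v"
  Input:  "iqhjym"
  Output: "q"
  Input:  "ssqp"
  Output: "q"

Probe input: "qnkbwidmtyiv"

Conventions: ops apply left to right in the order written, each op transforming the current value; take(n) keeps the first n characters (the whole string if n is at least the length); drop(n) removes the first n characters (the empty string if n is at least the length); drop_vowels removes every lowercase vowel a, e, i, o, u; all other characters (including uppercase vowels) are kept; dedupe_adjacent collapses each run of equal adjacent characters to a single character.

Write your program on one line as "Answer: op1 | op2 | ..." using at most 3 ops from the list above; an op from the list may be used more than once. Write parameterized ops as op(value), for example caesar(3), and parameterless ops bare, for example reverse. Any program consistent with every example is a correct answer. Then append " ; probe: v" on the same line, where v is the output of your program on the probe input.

dedupe_adjacent | take(2) | drop(1) ; probe: "n"

Check, running the answer program on each example:
  "ovstnhuul" -> "ovstnhul" -> "ov" -> "v"
  "iqhjym" -> "iqhjym" -> "iq" -> "q"
  "ssqp" -> "sqp" -> "sq" -> "q"
  probe: "qnkbwidmtyiv" -> "qnkbwidmtyiv" -> "qn" -> "n"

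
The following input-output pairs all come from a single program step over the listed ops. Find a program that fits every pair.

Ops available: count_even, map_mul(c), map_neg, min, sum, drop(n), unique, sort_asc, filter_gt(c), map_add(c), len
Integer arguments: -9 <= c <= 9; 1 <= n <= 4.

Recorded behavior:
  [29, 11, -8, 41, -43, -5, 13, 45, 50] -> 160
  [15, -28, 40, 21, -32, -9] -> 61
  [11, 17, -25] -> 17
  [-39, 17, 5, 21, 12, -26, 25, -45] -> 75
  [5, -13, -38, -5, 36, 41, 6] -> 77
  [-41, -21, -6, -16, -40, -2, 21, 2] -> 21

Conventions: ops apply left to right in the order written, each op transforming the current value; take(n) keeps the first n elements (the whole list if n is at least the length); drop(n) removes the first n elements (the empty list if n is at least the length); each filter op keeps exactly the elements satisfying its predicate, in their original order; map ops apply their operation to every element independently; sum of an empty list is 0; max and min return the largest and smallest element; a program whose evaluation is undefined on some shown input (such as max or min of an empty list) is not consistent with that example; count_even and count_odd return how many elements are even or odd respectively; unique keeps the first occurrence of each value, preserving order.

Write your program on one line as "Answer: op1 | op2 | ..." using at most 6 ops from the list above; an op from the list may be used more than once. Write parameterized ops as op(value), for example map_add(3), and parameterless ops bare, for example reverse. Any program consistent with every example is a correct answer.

drop(1) | sort_asc | filter_gt(4) | filter_gt(6) | sum

Check, running the answer program on each example:
  [29, 11, -8, 41, -43, -5, 13, 45, 50] -> [11, -8, 41, -43, -5, 13, 45, 50] -> [-43, -8, -5, 11, 13, 41, 45, 50] -> [11, 13, 41, 45, 50] -> [11, 13, 41, 45, 50] -> 160
  [15, -28, 40, 21, -32, -9] -> [-28, 40, 21, -32, -9] -> [-32, -28, -9, 21, 40] -> [21, 40] -> [21, 40] -> 61
  [11, 17, -25] -> [17, -25] -> [-25, 17] -> [17] -> [17] -> 17
  [-39, 17, 5, 21, 12, -26, 25, -45] -> [17, 5, 21, 12, -26, 25, -45] -> [-45, -26, 5, 12, 17, 21, 25] -> [5, 12, 17, 21, 25] -> [12, 17, 21, 25] -> 75
  [5, -13, -38, -5, 36, 41, 6] -> [-13, -38, -5, 36, 41, 6] -> [-38, -13, -5, 6, 36, 41] -> [6, 36, 41] -> [36, 41] -> 77
  [-41, -21, -6, -16, -40, -2, 21, 2] -> [-21, -6, -16, -40, -2, 21, 2] -> [-40, -21, -16, -6, -2, 2, 21] -> [21] -> [21] -> 21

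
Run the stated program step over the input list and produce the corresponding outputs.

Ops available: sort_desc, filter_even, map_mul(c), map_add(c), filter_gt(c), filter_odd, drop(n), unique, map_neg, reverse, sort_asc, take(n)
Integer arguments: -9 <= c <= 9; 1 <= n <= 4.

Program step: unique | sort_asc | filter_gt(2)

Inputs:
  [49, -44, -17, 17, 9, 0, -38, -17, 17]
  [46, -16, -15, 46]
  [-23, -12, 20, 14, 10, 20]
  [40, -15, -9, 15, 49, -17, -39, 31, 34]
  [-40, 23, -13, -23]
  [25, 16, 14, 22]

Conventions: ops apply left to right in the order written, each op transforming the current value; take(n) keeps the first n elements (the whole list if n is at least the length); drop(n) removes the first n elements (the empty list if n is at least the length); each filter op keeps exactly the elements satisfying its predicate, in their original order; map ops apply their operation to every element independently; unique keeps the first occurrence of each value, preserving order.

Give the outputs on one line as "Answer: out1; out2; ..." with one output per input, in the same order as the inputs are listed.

[9, 17, 49]; [46]; [10, 14, 20]; [15, 31, 34, 40, 49]; [23]; [14, 16, 22, 25]

Execution, op by op:
  [49, -44, -17, 17, 9, 0, -38, -17, 17] -> [49, -44, -17, 17, 9, 0, -38] -> [-44, -38, -17, 0, 9, 17, 49] -> [9, 17, 49]
  [46, -16, -15, 46] -> [46, -16, -15] -> [-16, -15, 46] -> [46]
  [-23, -12, 20, 14, 10, 20] -> [-23, -12, 20, 14, 10] -> [-23, -12, 10, 14, 20] -> [10, 14, 20]
  [40, -15, -9, 15, 49, -17, -39, 31, 34] -> [40, -15, -9, 15, 49, -17, -39, 31, 34] -> [-39, -17, -15, -9, 15, 31, 34, 40, 49] -> [15, 31, 34, 40, 49]
  [-40, 23, -13, -23] -> [-40, 23, -13, -23] -> [-40, -23, -13, 23] -> [23]
  [25, 16, 14, 22] -> [25, 16, 14, 22] -> [14, 16, 22, 25] -> [14, 16, 22, 25]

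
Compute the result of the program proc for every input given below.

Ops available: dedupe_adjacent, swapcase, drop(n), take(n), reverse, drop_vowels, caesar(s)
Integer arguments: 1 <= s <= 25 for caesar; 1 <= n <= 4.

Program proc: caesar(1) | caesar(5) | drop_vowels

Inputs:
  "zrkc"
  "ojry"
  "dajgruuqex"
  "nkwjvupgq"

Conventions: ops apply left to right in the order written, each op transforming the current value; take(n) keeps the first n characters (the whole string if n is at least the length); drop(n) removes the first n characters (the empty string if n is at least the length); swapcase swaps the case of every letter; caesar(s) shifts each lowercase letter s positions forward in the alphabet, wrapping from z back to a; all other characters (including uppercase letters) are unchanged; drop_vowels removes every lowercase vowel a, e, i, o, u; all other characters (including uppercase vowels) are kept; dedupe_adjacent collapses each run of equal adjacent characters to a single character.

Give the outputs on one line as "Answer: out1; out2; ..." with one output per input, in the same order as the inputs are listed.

"fxq"; "px"; "jgpmxwkd"; "tqcpbvmw"

Execution, op by op:
  "zrkc" -> "asld" -> "fxqi" -> "fxq"
  "ojry" -> "pksz" -> "upxe" -> "px"
  "dajgruuqex" -> "ebkhsvvrfy" -> "jgpmxaawkd" -> "jgpmxwkd"
  "nkwjvupgq" -> "olxkwvqhr" -> "tqcpbavmw" -> "tqcpbvmw"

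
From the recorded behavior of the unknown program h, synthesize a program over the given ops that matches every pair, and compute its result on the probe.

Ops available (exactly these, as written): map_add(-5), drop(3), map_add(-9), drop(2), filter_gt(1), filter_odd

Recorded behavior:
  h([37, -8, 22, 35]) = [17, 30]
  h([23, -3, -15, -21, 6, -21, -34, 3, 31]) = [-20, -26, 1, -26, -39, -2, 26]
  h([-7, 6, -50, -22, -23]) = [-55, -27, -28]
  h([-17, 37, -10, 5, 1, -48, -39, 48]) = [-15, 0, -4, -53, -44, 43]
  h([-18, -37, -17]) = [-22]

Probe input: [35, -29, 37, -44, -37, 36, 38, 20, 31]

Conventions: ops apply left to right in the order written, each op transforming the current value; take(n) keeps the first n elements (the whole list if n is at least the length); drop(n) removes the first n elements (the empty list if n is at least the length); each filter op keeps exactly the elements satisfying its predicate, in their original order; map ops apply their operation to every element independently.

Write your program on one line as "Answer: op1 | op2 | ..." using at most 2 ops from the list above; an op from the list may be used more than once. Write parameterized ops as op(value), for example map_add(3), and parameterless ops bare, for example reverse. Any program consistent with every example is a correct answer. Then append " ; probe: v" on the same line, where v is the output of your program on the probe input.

drop(2) | map_add(-5) ; probe: [32, -49, -42, 31, 33, 15, 26]

Check, running the answer program on each example:
  [37, -8, 22, 35] -> [22, 35] -> [17, 30]
  [23, -3, -15, -21, 6, -21, -34, 3, 31] -> [-15, -21, 6, -21, -34, 3, 31] -> [-20, -26, 1, -26, -39, -2, 26]
  [-7, 6, -50, -22, -23] -> [-50, -22, -23] -> [-55, -27, -28]
  [-17, 37, -10, 5, 1, -48, -39, 48] -> [-10, 5, 1, -48, -39, 48] -> [-15, 0, -4, -53, -44, 43]
  [-18, -37, -17] -> [-17] -> [-22]
  probe: [35, -29, 37, -44, -37, 36, 38, 20, 31] -> [37, -44, -37, 36, 38, 20, 31] -> [32, -49, -42, 31, 33, 15, 26]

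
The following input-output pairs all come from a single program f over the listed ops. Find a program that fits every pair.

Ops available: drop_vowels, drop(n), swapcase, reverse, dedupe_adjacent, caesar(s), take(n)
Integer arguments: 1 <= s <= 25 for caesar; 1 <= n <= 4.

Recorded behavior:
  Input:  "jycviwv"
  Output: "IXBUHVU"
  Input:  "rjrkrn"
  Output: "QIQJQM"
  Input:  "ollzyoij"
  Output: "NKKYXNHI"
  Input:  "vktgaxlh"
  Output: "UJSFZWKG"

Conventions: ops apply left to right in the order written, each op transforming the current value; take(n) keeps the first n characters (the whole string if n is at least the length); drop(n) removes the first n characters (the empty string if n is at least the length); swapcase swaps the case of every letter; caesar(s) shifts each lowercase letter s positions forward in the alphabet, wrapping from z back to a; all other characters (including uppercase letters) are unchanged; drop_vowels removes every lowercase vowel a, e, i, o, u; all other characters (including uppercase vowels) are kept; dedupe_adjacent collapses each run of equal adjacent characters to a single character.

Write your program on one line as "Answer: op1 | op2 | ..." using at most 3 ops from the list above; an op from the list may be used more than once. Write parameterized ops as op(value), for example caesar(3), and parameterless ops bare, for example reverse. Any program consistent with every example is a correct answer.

caesar(25) | swapcase

Check, running the answer program on each example:
  "jycviwv" -> "ixbuhvu" -> "IXBUHVU"
  "rjrkrn" -> "qiqjqm" -> "QIQJQM"
  "ollzyoij" -> "nkkyxnhi" -> "NKKYXNHI"
  "vktgaxlh" -> "ujsfzwkg" -> "UJSFZWKG"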